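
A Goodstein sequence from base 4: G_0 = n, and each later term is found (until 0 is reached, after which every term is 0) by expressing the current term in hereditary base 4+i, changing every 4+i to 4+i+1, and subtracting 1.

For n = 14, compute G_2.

18

step 0: 14 = 3·4 + 2; sub 5 for 4: 3·5 + 2; = 17; G_1 = 17−1 = 16
step 1: 16 = 3·5 + 1; sub 6 for 5: 3·6 + 1; = 19; G_2 = 19−1 = 18
step 2: 18 = 3·6; sub 7 for 6: 3·7; = 21; G_3 = 21−1 = 20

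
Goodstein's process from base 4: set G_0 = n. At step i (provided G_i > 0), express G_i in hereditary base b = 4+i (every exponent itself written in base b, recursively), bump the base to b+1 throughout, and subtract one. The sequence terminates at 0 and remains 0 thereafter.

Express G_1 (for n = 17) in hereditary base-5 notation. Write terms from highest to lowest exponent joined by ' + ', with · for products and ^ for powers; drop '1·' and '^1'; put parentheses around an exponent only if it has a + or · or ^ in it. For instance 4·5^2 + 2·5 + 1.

5^2

step 0: 17 = 4^2 + 1; sub 5 for 4: 5^2 + 1; = 26; G_1 = 26−1 = 25
step 1: 25 = 5^2; sub 6 for 5: 6^2; = 36; G_2 = 36−1 = 35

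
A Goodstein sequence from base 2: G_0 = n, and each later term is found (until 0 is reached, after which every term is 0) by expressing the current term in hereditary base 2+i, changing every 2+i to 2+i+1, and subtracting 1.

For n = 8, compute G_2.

553

G_0=8  [base 2] 2^(2 + 1)  →[2↦3]→  3^(3 + 1) = 81  −1 ⇒ G_1=80
G_1=80  [base 3] 2·3^3 + 2·3^2 + 2·3 + 2  →[3↦4]→  2·4^4 + 2·4^2 + 2·4 + 2 = 554  −1 ⇒ G_2=553
G_2=553  [base 4] 2·4^4 + 2·4^2 + 2·4 + 1  →[4↦5]→  2·5^5 + 2·5^2 + 2·5 + 1 = 6311  −1 ⇒ G_3=6310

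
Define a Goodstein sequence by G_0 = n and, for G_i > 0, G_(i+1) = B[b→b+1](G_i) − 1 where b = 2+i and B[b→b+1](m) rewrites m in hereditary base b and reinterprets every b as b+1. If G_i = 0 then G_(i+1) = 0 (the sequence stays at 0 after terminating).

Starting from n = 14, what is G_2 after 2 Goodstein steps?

(0) 14|_2 = 2^(2 + 1) + 2^2 + 2 ↦ 3^(3 + 1) + 3^3 + 3|_3 = 111 ⇒ 110
(1) 110|_3 = 3^(3 + 1) + 3^3 + 2 ↦ 4^(4 + 1) + 4^4 + 2|_4 = 1282 ⇒ 1281
(2) 1281|_4 = 4^(4 + 1) + 4^4 + 1 ↦ 5^(5 + 1) + 5^5 + 1|_5 = 18751 ⇒ 18750

1281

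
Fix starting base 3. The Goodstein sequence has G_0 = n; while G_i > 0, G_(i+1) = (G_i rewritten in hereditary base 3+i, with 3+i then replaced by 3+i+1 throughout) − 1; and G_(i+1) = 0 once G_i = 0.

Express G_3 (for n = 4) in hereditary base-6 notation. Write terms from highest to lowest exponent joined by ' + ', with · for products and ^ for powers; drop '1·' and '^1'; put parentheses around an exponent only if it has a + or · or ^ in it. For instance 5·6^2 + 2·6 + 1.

(0) 4|_3 = 3 + 1 ↦ 4 + 1|_4 = 5 ⇒ 4
(1) 4|_4 = 4 ↦ 5|_5 = 5 ⇒ 4
(2) 4|_5 = 4 ↦ 4|_6 = 4 ⇒ 3

3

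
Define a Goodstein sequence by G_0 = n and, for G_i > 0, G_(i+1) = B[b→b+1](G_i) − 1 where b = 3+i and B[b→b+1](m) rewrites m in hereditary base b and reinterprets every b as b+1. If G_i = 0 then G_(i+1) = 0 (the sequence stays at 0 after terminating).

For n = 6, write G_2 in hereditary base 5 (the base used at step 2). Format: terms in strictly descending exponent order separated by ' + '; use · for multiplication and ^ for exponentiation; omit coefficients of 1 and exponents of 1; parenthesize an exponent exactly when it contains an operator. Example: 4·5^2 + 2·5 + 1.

[0] 6 ≡ 2·3 (base 3). Lift 4: 8. −1: 7.
[1] 7 ≡ 4 + 3 (base 4). Lift 5: 8. −1: 7.

5 + 2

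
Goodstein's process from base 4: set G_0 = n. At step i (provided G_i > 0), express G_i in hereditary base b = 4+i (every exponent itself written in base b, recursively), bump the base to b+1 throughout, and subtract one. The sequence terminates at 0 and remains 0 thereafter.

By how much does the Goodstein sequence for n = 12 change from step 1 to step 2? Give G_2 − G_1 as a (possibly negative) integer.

base 4: 12 = 3·4; at 5: 3·5 = 15; next = 14
base 5: 14 = 2·5 + 4; at 6: 2·6 + 4 = 16; next = 15

1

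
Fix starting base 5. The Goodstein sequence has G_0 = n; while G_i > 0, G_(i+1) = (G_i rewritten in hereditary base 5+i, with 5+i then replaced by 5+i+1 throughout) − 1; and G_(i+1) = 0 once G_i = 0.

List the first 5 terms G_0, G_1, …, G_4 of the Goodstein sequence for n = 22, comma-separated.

22, 25, 28, 31, 33

[0] 22 ≡ 4·5 + 2 (base 5). Lift 6: 26. −1: 25.
[1] 25 ≡ 4·6 + 1 (base 6). Lift 7: 29. −1: 28.
[2] 28 ≡ 4·7 (base 7). Lift 8: 32. −1: 31.
[3] 31 ≡ 3·8 + 7 (base 8). Lift 9: 34. −1: 33.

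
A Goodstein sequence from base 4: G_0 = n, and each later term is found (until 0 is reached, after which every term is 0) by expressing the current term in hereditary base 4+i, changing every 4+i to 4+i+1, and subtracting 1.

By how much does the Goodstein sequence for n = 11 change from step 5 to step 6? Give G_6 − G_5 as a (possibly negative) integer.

base 4: 11 = 2·4 + 3; at 5: 2·5 + 3 = 13; next = 12
base 5: 12 = 2·5 + 2; at 6: 2·6 + 2 = 14; next = 13
base 6: 13 = 2·6 + 1; at 7: 2·7 + 1 = 15; next = 14
base 7: 14 = 2·7; at 8: 2·8 = 16; next = 15
base 8: 15 = 8 + 7; at 9: 9 + 7 = 16; next = 15
base 9: 15 = 9 + 6; at 10: 10 + 6 = 16; next = 15

0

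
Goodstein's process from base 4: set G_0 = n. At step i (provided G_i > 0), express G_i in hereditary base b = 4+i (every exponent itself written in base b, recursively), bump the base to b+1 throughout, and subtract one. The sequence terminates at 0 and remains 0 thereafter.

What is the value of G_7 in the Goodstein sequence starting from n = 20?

107

G_0 = 20. HB_4(20) = 4^2 + 4. Bump = 30. G_1 = 29.
G_1 = 29. HB_5(29) = 5^2 + 4. Bump = 40. G_2 = 39.
G_2 = 39. HB_6(39) = 6^2 + 3. Bump = 52. G_3 = 51.
G_3 = 51. HB_7(51) = 7^2 + 2. Bump = 66. G_4 = 65.
G_4 = 65. HB_8(65) = 8^2 + 1. Bump = 82. G_5 = 81.
G_5 = 81. HB_9(81) = 9^2. Bump = 100. G_6 = 99.
G_6 = 99. HB_10(99) = 9·10 + 9. Bump = 108. G_7 = 107.
G_7 = 107. HB_11(107) = 9·11 + 8. Bump = 116. G_8 = 115.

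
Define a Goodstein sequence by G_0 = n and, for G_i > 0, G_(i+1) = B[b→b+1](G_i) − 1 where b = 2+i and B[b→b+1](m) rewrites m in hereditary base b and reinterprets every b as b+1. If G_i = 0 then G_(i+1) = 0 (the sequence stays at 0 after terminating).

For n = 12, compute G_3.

(0) 12|_2 = 2^(2 + 1) + 2^2 ↦ 3^(3 + 1) + 3^3|_3 = 108 ⇒ 107
(1) 107|_3 = 3^(3 + 1) + 2·3^2 + 2·3 + 2 ↦ 4^(4 + 1) + 2·4^2 + 2·4 + 2|_4 = 1066 ⇒ 1065
(2) 1065|_4 = 4^(4 + 1) + 2·4^2 + 2·4 + 1 ↦ 5^(5 + 1) + 2·5^2 + 2·5 + 1|_5 = 15686 ⇒ 15685
(3) 15685|_5 = 5^(5 + 1) + 2·5^2 + 2·5 ↦ 6^(6 + 1) + 2·6^2 + 2·6|_6 = 280020 ⇒ 280019

15685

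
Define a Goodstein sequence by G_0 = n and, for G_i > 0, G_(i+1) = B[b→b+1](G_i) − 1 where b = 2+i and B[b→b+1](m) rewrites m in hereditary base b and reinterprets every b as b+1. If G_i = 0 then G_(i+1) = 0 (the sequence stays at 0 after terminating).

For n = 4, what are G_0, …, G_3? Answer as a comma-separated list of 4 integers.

i=0: 4 = 2^2 (b=2); 2→3: 3^3 = 27; 27−1 = 26
i=1: 26 = 2·3^2 + 2·3 + 2 (b=3); 3→4: 2·4^2 + 2·4 + 2 = 42; 42−1 = 41
i=2: 41 = 2·4^2 + 2·4 + 1 (b=4); 4→5: 2·5^2 + 2·5 + 1 = 61; 61−1 = 60

4, 26, 41, 60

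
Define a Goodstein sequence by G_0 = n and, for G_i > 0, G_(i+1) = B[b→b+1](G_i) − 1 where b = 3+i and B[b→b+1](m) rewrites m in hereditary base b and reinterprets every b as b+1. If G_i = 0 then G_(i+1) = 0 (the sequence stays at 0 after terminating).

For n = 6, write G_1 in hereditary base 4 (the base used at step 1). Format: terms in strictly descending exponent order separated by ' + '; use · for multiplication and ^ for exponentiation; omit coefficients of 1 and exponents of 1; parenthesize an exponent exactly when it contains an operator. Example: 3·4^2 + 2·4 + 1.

4 + 3

6 —HB3→ 2·3 —bump→ 2·4 = 8 —(−1)→ 7
7 —HB4→ 4 + 3 —bump→ 5 + 3 = 8 —(−1)→ 7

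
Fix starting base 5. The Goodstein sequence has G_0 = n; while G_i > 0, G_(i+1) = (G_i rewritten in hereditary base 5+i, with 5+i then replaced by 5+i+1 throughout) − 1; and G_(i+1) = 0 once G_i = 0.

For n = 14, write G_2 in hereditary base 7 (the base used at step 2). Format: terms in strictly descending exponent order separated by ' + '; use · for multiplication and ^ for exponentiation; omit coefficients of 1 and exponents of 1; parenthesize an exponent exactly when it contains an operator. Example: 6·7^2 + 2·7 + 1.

2·7 + 2

G_0 = 14. HB_5(14) = 2·5 + 4. Bump = 16. G_1 = 15.
G_1 = 15. HB_6(15) = 2·6 + 3. Bump = 17. G_2 = 16.
G_2 = 16. HB_7(16) = 2·7 + 2. Bump = 18. G_3 = 17.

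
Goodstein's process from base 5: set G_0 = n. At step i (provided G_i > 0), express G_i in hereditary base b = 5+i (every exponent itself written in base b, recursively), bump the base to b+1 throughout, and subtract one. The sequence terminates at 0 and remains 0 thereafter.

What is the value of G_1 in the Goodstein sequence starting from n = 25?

step 0: 25 = 5^2; sub 6 for 5: 6^2; = 36; G_1 = 36−1 = 35
step 1: 35 = 5·6 + 5; sub 7 for 6: 5·7 + 5; = 40; G_2 = 40−1 = 39

35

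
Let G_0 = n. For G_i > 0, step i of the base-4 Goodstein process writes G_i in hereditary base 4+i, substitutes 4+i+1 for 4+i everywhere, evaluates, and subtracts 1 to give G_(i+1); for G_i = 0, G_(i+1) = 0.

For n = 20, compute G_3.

51

20 —HB4→ 4^2 + 4 —bump→ 5^2 + 5 = 30 —(−1)→ 29
29 —HB5→ 5^2 + 4 —bump→ 6^2 + 4 = 40 —(−1)→ 39
39 —HB6→ 6^2 + 3 —bump→ 7^2 + 3 = 52 —(−1)→ 51
51 —HB7→ 7^2 + 2 —bump→ 8^2 + 2 = 66 —(−1)→ 65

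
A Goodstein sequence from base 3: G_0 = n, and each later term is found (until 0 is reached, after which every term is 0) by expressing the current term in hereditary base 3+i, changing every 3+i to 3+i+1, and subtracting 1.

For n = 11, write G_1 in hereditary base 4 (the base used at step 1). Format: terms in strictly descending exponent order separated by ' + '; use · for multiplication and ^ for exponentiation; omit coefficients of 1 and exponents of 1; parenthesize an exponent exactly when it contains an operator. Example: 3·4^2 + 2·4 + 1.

11 —HB3→ 3^2 + 2 —bump→ 4^2 + 2 = 18 —(−1)→ 17
17 —HB4→ 4^2 + 1 —bump→ 5^2 + 1 = 26 —(−1)→ 25

4^2 + 1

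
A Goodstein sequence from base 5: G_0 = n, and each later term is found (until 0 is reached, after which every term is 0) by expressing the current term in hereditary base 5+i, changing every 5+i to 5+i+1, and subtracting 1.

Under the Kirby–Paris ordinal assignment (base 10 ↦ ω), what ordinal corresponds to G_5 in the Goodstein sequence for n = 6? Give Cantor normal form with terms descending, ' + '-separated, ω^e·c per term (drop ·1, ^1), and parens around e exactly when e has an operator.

3

(0) 6|_5 = 5 + 1 ↦ 6 + 1|_6 = 7 ⇒ 6
(1) 6|_6 = 6 ↦ 7|_7 = 7 ⇒ 6
(2) 6|_7 = 6 ↦ 6|_8 = 6 ⇒ 5
(3) 5|_8 = 5 ↦ 5|_9 = 5 ⇒ 4
(4) 4|_9 = 4 ↦ 4|_10 = 4 ⇒ 3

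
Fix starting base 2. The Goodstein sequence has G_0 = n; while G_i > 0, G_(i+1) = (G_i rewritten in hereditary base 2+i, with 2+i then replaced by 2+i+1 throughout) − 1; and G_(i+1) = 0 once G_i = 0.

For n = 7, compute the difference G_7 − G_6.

step 0: 7 = 2^2 + 2 + 1; sub 3 for 2: 3^3 + 3 + 1; = 31; G_1 = 31−1 = 30
step 1: 30 = 3^3 + 3; sub 4 for 3: 4^4 + 4; = 260; G_2 = 260−1 = 259
step 2: 259 = 4^4 + 3; sub 5 for 4: 5^5 + 3; = 3128; G_3 = 3128−1 = 3127
step 3: 3127 = 5^5 + 2; sub 6 for 5: 6^6 + 2; = 46658; G_4 = 46658−1 = 46657
step 4: 46657 = 6^6 + 1; sub 7 for 6: 7^7 + 1; = 823544; G_5 = 823544−1 = 823543
step 5: 823543 = 7^7; sub 8 for 7: 8^8; = 16777216; G_6 = 16777216−1 = 16777215
step 6: 16777215 = 7·8^7 + 7·8^6 + 7·8^5 + 7·8^4 + 7·8^3 + 7·8^2 + 7·8 + 7; sub 9 for 8: 7·9^7 + 7·9^6 + 7·9^5 + 7·9^4 + 7·9^3 + 7·9^2 + 7·9 + 7; = 37665880; G_7 = 37665880−1 = 37665879

20888664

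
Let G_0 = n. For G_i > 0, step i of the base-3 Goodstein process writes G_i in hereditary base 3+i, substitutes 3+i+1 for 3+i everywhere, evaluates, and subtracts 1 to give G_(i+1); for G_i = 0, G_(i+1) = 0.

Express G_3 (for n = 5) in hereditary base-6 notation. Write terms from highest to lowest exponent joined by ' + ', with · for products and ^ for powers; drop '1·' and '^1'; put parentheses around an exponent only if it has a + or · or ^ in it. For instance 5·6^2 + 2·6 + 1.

i=0: 5 = 3 + 2 (b=3); 3→4: 4 + 2 = 6; 6−1 = 5
i=1: 5 = 4 + 1 (b=4); 4→5: 5 + 1 = 6; 6−1 = 5
i=2: 5 = 5 (b=5); 5→6: 6 = 6; 6−1 = 5
i=3: 5 = 5 (b=6); 6→7: 5 = 5; 5−1 = 4

5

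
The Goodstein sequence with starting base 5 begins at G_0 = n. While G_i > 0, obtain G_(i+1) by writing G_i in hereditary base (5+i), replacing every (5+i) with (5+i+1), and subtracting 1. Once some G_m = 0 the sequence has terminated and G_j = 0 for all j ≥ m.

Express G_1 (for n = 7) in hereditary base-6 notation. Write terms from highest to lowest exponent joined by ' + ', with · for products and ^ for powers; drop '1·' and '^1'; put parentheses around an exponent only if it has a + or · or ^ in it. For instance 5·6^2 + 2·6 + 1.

6 + 1

(0) 7|_5 = 5 + 2 ↦ 6 + 2|_6 = 8 ⇒ 7
(1) 7|_6 = 6 + 1 ↦ 7 + 1|_7 = 8 ⇒ 7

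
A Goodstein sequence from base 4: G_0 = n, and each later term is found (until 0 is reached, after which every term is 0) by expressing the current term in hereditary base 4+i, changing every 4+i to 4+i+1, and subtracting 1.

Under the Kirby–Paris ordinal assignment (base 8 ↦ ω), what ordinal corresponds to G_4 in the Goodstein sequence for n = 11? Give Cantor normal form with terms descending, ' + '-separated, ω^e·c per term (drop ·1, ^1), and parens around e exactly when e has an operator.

ω + 7

(0) 11|_4 = 2·4 + 3 ↦ 2·5 + 3|_5 = 13 ⇒ 12
(1) 12|_5 = 2·5 + 2 ↦ 2·6 + 2|_6 = 14 ⇒ 13
(2) 13|_6 = 2·6 + 1 ↦ 2·7 + 1|_7 = 15 ⇒ 14
(3) 14|_7 = 2·7 ↦ 2·8|_8 = 16 ⇒ 15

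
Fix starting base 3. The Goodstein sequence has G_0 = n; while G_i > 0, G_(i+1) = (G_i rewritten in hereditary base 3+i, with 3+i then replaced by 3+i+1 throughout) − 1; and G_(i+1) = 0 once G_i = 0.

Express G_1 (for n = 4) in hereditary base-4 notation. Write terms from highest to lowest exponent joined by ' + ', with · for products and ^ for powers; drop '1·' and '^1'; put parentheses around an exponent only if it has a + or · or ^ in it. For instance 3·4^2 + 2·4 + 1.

4

i=0: 4 = 3 + 1 (b=3); 3→4: 4 + 1 = 5; 5−1 = 4
i=1: 4 = 4 (b=4); 4→5: 5 = 5; 5−1 = 4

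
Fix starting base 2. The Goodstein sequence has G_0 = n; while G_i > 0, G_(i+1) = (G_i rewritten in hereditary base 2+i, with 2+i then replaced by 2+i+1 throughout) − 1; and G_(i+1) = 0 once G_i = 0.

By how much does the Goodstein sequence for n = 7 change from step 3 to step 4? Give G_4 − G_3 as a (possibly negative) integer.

43530

G_0=7  [base 2] 2^2 + 2 + 1  →[2↦3]→  3^3 + 3 + 1 = 31  −1 ⇒ G_1=30
G_1=30  [base 3] 3^3 + 3  →[3↦4]→  4^4 + 4 = 260  −1 ⇒ G_2=259
G_2=259  [base 4] 4^4 + 3  →[4↦5]→  5^5 + 3 = 3128  −1 ⇒ G_3=3127
G_3=3127  [base 5] 5^5 + 2  →[5↦6]→  6^6 + 2 = 46658  −1 ⇒ G_4=46657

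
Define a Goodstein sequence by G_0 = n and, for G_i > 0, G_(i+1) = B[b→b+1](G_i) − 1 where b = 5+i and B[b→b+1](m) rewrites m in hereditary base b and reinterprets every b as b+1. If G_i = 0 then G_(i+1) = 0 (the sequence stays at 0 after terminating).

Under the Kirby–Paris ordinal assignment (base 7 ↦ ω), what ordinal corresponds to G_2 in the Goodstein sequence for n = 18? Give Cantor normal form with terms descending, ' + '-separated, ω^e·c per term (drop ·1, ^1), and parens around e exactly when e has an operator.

base 5: 18 = 3·5 + 3; at 6: 3·6 + 3 = 21; next = 20
base 6: 20 = 3·6 + 2; at 7: 3·7 + 2 = 23; next = 22
base 7: 22 = 3·7 + 1; at 8: 3·8 + 1 = 25; next = 24

ω·3 + 1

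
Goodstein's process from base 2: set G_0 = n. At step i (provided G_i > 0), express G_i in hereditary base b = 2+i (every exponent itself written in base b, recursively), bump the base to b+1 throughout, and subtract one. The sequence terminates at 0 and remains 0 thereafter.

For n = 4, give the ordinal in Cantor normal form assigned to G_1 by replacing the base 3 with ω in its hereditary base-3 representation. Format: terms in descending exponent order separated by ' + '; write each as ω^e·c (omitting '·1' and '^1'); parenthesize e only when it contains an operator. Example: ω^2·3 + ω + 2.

ω^2·2 + ω·2 + 2

[0] 4 ≡ 2^2 (base 2). Lift 3: 27. −1: 26.
[1] 26 ≡ 2·3^2 + 2·3 + 2 (base 3). Lift 4: 42. −1: 41.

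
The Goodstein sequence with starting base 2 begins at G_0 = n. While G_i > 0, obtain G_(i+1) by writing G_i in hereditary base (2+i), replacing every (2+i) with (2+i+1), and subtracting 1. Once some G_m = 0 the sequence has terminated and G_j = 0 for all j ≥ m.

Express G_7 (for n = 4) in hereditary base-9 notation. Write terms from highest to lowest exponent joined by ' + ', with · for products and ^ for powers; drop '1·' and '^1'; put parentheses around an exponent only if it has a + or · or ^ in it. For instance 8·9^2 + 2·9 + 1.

2·9^2 + 9 + 2

i=0: 4 = 2^2 (b=2); 2→3: 3^3 = 27; 27−1 = 26
i=1: 26 = 2·3^2 + 2·3 + 2 (b=3); 3→4: 2·4^2 + 2·4 + 2 = 42; 42−1 = 41
i=2: 41 = 2·4^2 + 2·4 + 1 (b=4); 4→5: 2·5^2 + 2·5 + 1 = 61; 61−1 = 60
i=3: 60 = 2·5^2 + 2·5 (b=5); 5→6: 2·6^2 + 2·6 = 84; 84−1 = 83
i=4: 83 = 2·6^2 + 6 + 5 (b=6); 6→7: 2·7^2 + 7 + 5 = 110; 110−1 = 109
i=5: 109 = 2·7^2 + 7 + 4 (b=7); 7→8: 2·8^2 + 8 + 4 = 140; 140−1 = 139
i=6: 139 = 2·8^2 + 8 + 3 (b=8); 8→9: 2·9^2 + 9 + 3 = 174; 174−1 = 173
i=7: 173 = 2·9^2 + 9 + 2 (b=9); 9→10: 2·10^2 + 10 + 2 = 212; 212−1 = 211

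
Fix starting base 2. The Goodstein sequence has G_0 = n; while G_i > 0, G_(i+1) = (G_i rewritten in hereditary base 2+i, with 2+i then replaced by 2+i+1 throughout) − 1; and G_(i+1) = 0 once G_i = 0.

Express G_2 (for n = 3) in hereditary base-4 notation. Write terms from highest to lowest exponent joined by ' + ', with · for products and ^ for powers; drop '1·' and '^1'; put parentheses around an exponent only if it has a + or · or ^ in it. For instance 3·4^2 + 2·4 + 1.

3

(0) 3|_2 = 2 + 1 ↦ 3 + 1|_3 = 4 ⇒ 3
(1) 3|_3 = 3 ↦ 4|_4 = 4 ⇒ 3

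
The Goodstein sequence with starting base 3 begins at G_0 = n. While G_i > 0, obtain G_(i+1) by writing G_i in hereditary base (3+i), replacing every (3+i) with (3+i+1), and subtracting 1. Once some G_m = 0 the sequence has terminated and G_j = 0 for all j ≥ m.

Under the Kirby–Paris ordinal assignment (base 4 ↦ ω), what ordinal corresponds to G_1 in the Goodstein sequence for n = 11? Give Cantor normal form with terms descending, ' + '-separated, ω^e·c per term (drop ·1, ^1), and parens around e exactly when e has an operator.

(0) 11|_3 = 3^2 + 2 ↦ 4^2 + 2|_4 = 18 ⇒ 17
(1) 17|_4 = 4^2 + 1 ↦ 5^2 + 1|_5 = 26 ⇒ 25

ω^2 + 1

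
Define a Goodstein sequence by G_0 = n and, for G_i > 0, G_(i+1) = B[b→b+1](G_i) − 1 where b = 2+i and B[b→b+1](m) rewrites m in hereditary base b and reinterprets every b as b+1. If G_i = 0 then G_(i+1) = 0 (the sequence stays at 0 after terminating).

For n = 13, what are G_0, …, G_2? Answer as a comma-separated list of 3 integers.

13, 108, 1279

base 2: 13 = 2^(2 + 1) + 2^2 + 1; at 3: 3^(3 + 1) + 3^3 + 1 = 109; next = 108
base 3: 108 = 3^(3 + 1) + 3^3; at 4: 4^(4 + 1) + 4^4 = 1280; next = 1279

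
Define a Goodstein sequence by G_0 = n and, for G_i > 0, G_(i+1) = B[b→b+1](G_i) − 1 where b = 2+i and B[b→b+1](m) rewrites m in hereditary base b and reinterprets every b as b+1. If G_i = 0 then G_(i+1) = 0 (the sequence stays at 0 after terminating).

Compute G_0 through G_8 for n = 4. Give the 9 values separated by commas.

4, 26, 41, 60, 83, 109, 139, 173, 211

step 0: 4 = 2^2; sub 3 for 2: 3^3; = 27; G_1 = 27−1 = 26
step 1: 26 = 2·3^2 + 2·3 + 2; sub 4 for 3: 2·4^2 + 2·4 + 2; = 42; G_2 = 42−1 = 41
step 2: 41 = 2·4^2 + 2·4 + 1; sub 5 for 4: 2·5^2 + 2·5 + 1; = 61; G_3 = 61−1 = 60
step 3: 60 = 2·5^2 + 2·5; sub 6 for 5: 2·6^2 + 2·6; = 84; G_4 = 84−1 = 83
step 4: 83 = 2·6^2 + 6 + 5; sub 7 for 6: 2·7^2 + 7 + 5; = 110; G_5 = 110−1 = 109
step 5: 109 = 2·7^2 + 7 + 4; sub 8 for 7: 2·8^2 + 8 + 4; = 140; G_6 = 140−1 = 139
step 6: 139 = 2·8^2 + 8 + 3; sub 9 for 8: 2·9^2 + 9 + 3; = 174; G_7 = 174−1 = 173
step 7: 173 = 2·9^2 + 9 + 2; sub 10 for 9: 2·10^2 + 10 + 2; = 212; G_8 = 212−1 = 211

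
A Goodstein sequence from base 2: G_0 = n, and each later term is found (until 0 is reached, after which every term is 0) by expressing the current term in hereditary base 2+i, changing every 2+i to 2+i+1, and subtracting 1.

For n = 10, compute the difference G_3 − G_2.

10 —HB2→ 2^(2 + 1) + 2 —bump→ 3^(3 + 1) + 3 = 84 —(−1)→ 83
83 —HB3→ 3^(3 + 1) + 2 —bump→ 4^(4 + 1) + 2 = 1026 —(−1)→ 1025
1025 —HB4→ 4^(4 + 1) + 1 —bump→ 5^(5 + 1) + 1 = 15626 —(−1)→ 15625

14600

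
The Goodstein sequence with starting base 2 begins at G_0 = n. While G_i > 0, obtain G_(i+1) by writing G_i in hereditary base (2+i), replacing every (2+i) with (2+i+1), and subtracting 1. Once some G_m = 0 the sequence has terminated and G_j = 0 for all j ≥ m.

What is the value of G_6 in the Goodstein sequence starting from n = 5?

[0] 5 ≡ 2^2 + 1 (base 2). Lift 3: 28. −1: 27.
[1] 27 ≡ 3^3 (base 3). Lift 4: 256. −1: 255.
[2] 255 ≡ 3·4^3 + 3·4^2 + 3·4 + 3 (base 4). Lift 5: 468. −1: 467.
[3] 467 ≡ 3·5^3 + 3·5^2 + 3·5 + 2 (base 5). Lift 6: 776. −1: 775.
[4] 775 ≡ 3·6^3 + 3·6^2 + 3·6 + 1 (base 6). Lift 7: 1198. −1: 1197.
[5] 1197 ≡ 3·7^3 + 3·7^2 + 3·7 (base 7). Lift 8: 1752. −1: 1751.
[6] 1751 ≡ 3·8^3 + 3·8^2 + 2·8 + 7 (base 8). Lift 9: 2455. −1: 2454.

1751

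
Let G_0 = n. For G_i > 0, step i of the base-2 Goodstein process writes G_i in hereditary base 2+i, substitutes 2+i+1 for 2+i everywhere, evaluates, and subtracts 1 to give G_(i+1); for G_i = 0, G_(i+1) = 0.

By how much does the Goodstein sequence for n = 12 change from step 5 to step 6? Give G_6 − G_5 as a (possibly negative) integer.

128452957

base 2: 12 = 2^(2 + 1) + 2^2; at 3: 3^(3 + 1) + 3^3 = 108; next = 107
base 3: 107 = 3^(3 + 1) + 2·3^2 + 2·3 + 2; at 4: 4^(4 + 1) + 2·4^2 + 2·4 + 2 = 1066; next = 1065
base 4: 1065 = 4^(4 + 1) + 2·4^2 + 2·4 + 1; at 5: 5^(5 + 1) + 2·5^2 + 2·5 + 1 = 15686; next = 15685
base 5: 15685 = 5^(5 + 1) + 2·5^2 + 2·5; at 6: 6^(6 + 1) + 2·6^2 + 2·6 = 280020; next = 280019
base 6: 280019 = 6^(6 + 1) + 2·6^2 + 6 + 5; at 7: 7^(7 + 1) + 2·7^2 + 7 + 5 = 5764911; next = 5764910
base 7: 5764910 = 7^(7 + 1) + 2·7^2 + 7 + 4; at 8: 8^(8 + 1) + 2·8^2 + 8 + 4 = 134217868; next = 134217867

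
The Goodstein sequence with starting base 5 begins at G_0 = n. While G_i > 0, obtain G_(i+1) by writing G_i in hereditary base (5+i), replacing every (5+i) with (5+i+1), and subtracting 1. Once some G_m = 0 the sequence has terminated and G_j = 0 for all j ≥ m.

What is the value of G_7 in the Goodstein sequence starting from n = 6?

1

base 5: 6 = 5 + 1; at 6: 6 + 1 = 7; next = 6
base 6: 6 = 6; at 7: 7 = 7; next = 6
base 7: 6 = 6; at 8: 6 = 6; next = 5
base 8: 5 = 5; at 9: 5 = 5; next = 4
base 9: 4 = 4; at 10: 4 = 4; next = 3
base 10: 3 = 3; at 11: 3 = 3; next = 2
base 11: 2 = 2; at 12: 2 = 2; next = 1
base 12: 1 = 1; at 13: 1 = 1; next = 0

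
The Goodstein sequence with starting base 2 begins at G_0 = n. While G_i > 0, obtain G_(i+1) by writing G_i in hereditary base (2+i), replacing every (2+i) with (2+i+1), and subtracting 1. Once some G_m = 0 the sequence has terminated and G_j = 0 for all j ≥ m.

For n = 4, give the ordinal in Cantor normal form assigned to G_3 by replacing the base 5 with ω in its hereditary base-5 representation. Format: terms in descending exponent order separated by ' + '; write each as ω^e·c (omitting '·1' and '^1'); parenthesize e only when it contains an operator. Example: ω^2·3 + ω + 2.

ω^2·2 + ω·2

base 2: 4 = 2^2; at 3: 3^3 = 27; next = 26
base 3: 26 = 2·3^2 + 2·3 + 2; at 4: 2·4^2 + 2·4 + 2 = 42; next = 41
base 4: 41 = 2·4^2 + 2·4 + 1; at 5: 2·5^2 + 2·5 + 1 = 61; next = 60
base 5: 60 = 2·5^2 + 2·5; at 6: 2·6^2 + 2·6 = 84; next = 83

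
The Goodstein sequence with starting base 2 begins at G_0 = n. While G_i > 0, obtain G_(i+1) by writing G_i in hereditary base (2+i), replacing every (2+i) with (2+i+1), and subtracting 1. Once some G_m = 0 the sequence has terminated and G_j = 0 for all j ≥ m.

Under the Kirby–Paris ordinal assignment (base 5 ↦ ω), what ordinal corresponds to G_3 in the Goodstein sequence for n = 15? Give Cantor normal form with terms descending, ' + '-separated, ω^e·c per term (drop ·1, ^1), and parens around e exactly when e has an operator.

ω^(ω + 1) + ω^ω + 2

[0] 15 ≡ 2^(2 + 1) + 2^2 + 2 + 1 (base 2). Lift 3: 112. −1: 111.
[1] 111 ≡ 3^(3 + 1) + 3^3 + 3 (base 3). Lift 4: 1284. −1: 1283.
[2] 1283 ≡ 4^(4 + 1) + 4^4 + 3 (base 4). Lift 5: 18753. −1: 18752.
[3] 18752 ≡ 5^(5 + 1) + 5^5 + 2 (base 5). Lift 6: 326594. −1: 326593.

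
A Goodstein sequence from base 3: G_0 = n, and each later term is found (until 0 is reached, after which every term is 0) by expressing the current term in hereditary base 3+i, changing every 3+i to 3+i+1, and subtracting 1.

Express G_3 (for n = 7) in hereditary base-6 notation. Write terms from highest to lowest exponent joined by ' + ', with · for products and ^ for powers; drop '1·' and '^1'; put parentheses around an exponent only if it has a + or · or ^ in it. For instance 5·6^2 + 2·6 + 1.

6 + 3

step 0: 7 = 2·3 + 1; sub 4 for 3: 2·4 + 1; = 9; G_1 = 9−1 = 8
step 1: 8 = 2·4; sub 5 for 4: 2·5; = 10; G_2 = 10−1 = 9
step 2: 9 = 5 + 4; sub 6 for 5: 6 + 4; = 10; G_3 = 10−1 = 9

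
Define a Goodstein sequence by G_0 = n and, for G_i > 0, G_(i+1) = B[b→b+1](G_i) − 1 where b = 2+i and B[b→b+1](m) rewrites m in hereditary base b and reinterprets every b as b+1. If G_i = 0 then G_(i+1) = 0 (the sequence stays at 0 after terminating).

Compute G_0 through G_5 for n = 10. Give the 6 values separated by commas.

G_0=10  [base 2] 2^(2 + 1) + 2  →[2↦3]→  3^(3 + 1) + 3 = 84  −1 ⇒ G_1=83
G_1=83  [base 3] 3^(3 + 1) + 2  →[3↦4]→  4^(4 + 1) + 2 = 1026  −1 ⇒ G_2=1025
G_2=1025  [base 4] 4^(4 + 1) + 1  →[4↦5]→  5^(5 + 1) + 1 = 15626  −1 ⇒ G_3=15625
G_3=15625  [base 5] 5^(5 + 1)  →[5↦6]→  6^(6 + 1) = 279936  −1 ⇒ G_4=279935
G_4=279935  [base 6] 5·6^6 + 5·6^5 + 5·6^4 + 5·6^3 + 5·6^2 + 5·6 + 5  →[6↦7]→  5·7^7 + 5·7^5 + 5·7^4 + 5·7^3 + 5·7^2 + 5·7 + 5 = 4215755  −1 ⇒ G_5=4215754

10, 83, 1025, 15625, 279935, 4215754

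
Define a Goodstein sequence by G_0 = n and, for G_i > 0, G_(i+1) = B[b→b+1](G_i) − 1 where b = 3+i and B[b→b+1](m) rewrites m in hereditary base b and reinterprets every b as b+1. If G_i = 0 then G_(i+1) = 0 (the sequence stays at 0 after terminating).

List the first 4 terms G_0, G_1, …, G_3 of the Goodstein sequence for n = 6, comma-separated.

6, 7, 7, 7

(0) 6|_3 = 2·3 ↦ 2·4|_4 = 8 ⇒ 7
(1) 7|_4 = 4 + 3 ↦ 5 + 3|_5 = 8 ⇒ 7
(2) 7|_5 = 5 + 2 ↦ 6 + 2|_6 = 8 ⇒ 7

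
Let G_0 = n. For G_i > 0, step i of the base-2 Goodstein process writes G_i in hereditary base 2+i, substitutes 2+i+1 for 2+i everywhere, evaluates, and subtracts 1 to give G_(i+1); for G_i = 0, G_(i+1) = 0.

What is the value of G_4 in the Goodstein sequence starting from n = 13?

base 2: 13 = 2^(2 + 1) + 2^2 + 1; at 3: 3^(3 + 1) + 3^3 + 1 = 109; next = 108
base 3: 108 = 3^(3 + 1) + 3^3; at 4: 4^(4 + 1) + 4^4 = 1280; next = 1279
base 4: 1279 = 4^(4 + 1) + 3·4^3 + 3·4^2 + 3·4 + 3; at 5: 5^(5 + 1) + 3·5^3 + 3·5^2 + 3·5 + 3 = 16093; next = 16092
base 5: 16092 = 5^(5 + 1) + 3·5^3 + 3·5^2 + 3·5 + 2; at 6: 6^(6 + 1) + 3·6^3 + 3·6^2 + 3·6 + 2 = 280712; next = 280711

280711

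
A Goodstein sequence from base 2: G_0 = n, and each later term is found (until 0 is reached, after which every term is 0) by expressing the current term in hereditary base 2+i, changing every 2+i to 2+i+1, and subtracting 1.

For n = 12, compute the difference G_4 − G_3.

G_0 = 12. HB_2(12) = 2^(2 + 1) + 2^2. Bump = 108. G_1 = 107.
G_1 = 107. HB_3(107) = 3^(3 + 1) + 2·3^2 + 2·3 + 2. Bump = 1066. G_2 = 1065.
G_2 = 1065. HB_4(1065) = 4^(4 + 1) + 2·4^2 + 2·4 + 1. Bump = 15686. G_3 = 15685.
G_3 = 15685. HB_5(15685) = 5^(5 + 1) + 2·5^2 + 2·5. Bump = 280020. G_4 = 280019.

264334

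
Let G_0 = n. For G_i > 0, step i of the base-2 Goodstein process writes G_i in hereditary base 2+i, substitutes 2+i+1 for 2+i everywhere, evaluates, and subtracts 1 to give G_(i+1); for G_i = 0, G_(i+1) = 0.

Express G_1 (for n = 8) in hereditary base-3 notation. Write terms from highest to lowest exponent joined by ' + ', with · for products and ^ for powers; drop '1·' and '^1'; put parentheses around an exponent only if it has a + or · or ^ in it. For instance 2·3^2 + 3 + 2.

base 2: 8 = 2^(2 + 1); at 3: 3^(3 + 1) = 81; next = 80
base 3: 80 = 2·3^3 + 2·3^2 + 2·3 + 2; at 4: 2·4^4 + 2·4^2 + 2·4 + 2 = 554; next = 553

2·3^3 + 2·3^2 + 2·3 + 2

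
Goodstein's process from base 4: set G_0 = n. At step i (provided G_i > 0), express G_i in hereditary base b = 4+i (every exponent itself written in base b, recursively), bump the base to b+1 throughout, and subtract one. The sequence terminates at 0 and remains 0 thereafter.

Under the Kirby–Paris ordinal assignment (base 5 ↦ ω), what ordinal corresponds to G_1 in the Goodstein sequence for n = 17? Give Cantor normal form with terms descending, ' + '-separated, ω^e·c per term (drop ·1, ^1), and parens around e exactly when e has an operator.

ω^2

G_0=17  [base 4] 4^2 + 1  →[4↦5]→  5^2 + 1 = 26  −1 ⇒ G_1=25
G_1=25  [base 5] 5^2  →[5↦6]→  6^2 = 36  −1 ⇒ G_2=35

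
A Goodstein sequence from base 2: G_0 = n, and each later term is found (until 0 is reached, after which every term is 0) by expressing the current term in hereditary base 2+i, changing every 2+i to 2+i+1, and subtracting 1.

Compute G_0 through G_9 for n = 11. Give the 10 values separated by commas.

G_0 = 11. HB_2(11) = 2^(2 + 1) + 2 + 1. Bump = 85. G_1 = 84.
G_1 = 84. HB_3(84) = 3^(3 + 1) + 3. Bump = 1028. G_2 = 1027.
G_2 = 1027. HB_4(1027) = 4^(4 + 1) + 3. Bump = 15628. G_3 = 15627.
G_3 = 15627. HB_5(15627) = 5^(5 + 1) + 2. Bump = 279938. G_4 = 279937.
G_4 = 279937. HB_6(279937) = 6^(6 + 1) + 1. Bump = 5764802. G_5 = 5764801.
G_5 = 5764801. HB_7(5764801) = 7^(7 + 1). Bump = 134217728. G_6 = 134217727.
G_6 = 134217727. HB_8(134217727) = 7·8^8 + 7·8^7 + 7·8^6 + 7·8^5 + 7·8^4 + 7·8^3 + 7·8^2 + 7·8 + 7. Bump = 2749609303. G_7 = 2749609302.
G_7 = 2749609302. HB_9(2749609302) = 7·9^9 + 7·9^7 + 7·9^6 + 7·9^5 + 7·9^4 + 7·9^3 + 7·9^2 + 7·9 + 6. Bump = 70077777776. G_8 = 70077777775.
G_8 = 70077777775. HB_10(70077777775) = 7·10^10 + 7·10^7 + 7·10^6 + 7·10^5 + 7·10^4 + 7·10^3 + 7·10^2 + 7·10 + 5. Bump = 1997331745491. G_9 = 1997331745490.

11, 84, 1027, 15627, 279937, 5764801, 134217727, 2749609302, 70077777775, 1997331745490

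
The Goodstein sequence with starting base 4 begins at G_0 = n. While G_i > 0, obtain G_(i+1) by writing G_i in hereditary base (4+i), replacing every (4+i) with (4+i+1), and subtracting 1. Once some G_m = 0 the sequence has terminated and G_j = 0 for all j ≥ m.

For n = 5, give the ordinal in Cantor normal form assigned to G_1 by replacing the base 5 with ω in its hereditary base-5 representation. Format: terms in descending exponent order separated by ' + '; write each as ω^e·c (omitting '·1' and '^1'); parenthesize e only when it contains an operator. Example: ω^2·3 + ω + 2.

G_0=5  [base 4] 4 + 1  →[4↦5]→  5 + 1 = 6  −1 ⇒ G_1=5
G_1=5  [base 5] 5  →[5↦6]→  6 = 6  −1 ⇒ G_2=5

ω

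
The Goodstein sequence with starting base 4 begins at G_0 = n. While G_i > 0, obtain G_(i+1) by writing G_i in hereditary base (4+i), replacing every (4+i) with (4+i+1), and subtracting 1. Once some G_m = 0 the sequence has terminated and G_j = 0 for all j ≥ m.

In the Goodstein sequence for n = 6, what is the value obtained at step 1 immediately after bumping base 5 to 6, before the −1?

step 0: 6 = 4 + 2; sub 5 for 4: 5 + 2; = 7; G_1 = 7−1 = 6
step 1: 6 = 5 + 1; sub 6 for 5: 6 + 1; = 7; G_2 = 7−1 = 6

7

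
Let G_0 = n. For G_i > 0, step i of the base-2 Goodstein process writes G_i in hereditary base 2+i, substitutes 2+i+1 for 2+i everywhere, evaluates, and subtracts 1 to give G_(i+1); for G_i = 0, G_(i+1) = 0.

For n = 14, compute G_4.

326591

base 2: 14 = 2^(2 + 1) + 2^2 + 2; at 3: 3^(3 + 1) + 3^3 + 3 = 111; next = 110
base 3: 110 = 3^(3 + 1) + 3^3 + 2; at 4: 4^(4 + 1) + 4^4 + 2 = 1282; next = 1281
base 4: 1281 = 4^(4 + 1) + 4^4 + 1; at 5: 5^(5 + 1) + 5^5 + 1 = 18751; next = 18750
base 5: 18750 = 5^(5 + 1) + 5^5; at 6: 6^(6 + 1) + 6^6 = 326592; next = 326591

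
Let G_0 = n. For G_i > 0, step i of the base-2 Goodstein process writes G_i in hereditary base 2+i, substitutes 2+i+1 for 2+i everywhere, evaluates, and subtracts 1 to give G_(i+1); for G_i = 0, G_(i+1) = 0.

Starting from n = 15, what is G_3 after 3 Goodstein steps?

18752

G_0=15  [base 2] 2^(2 + 1) + 2^2 + 2 + 1  →[2↦3]→  3^(3 + 1) + 3^3 + 3 + 1 = 112  −1 ⇒ G_1=111
G_1=111  [base 3] 3^(3 + 1) + 3^3 + 3  →[3↦4]→  4^(4 + 1) + 4^4 + 4 = 1284  −1 ⇒ G_2=1283
G_2=1283  [base 4] 4^(4 + 1) + 4^4 + 3  →[4↦5]→  5^(5 + 1) + 5^5 + 3 = 18753  −1 ⇒ G_3=18752
G_3=18752  [base 5] 5^(5 + 1) + 5^5 + 2  →[5↦6]→  6^(6 + 1) + 6^6 + 2 = 326594  −1 ⇒ G_4=326593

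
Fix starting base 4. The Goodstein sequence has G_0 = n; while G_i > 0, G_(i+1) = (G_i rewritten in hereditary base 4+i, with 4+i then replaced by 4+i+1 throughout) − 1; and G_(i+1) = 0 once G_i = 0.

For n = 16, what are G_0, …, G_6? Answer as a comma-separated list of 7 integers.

(0) 16|_4 = 4^2 ↦ 5^2|_5 = 25 ⇒ 24
(1) 24|_5 = 4·5 + 4 ↦ 4·6 + 4|_6 = 28 ⇒ 27
(2) 27|_6 = 4·6 + 3 ↦ 4·7 + 3|_7 = 31 ⇒ 30
(3) 30|_7 = 4·7 + 2 ↦ 4·8 + 2|_8 = 34 ⇒ 33
(4) 33|_8 = 4·8 + 1 ↦ 4·9 + 1|_9 = 37 ⇒ 36
(5) 36|_9 = 4·9 ↦ 4·10|_10 = 40 ⇒ 39

16, 24, 27, 30, 33, 36, 39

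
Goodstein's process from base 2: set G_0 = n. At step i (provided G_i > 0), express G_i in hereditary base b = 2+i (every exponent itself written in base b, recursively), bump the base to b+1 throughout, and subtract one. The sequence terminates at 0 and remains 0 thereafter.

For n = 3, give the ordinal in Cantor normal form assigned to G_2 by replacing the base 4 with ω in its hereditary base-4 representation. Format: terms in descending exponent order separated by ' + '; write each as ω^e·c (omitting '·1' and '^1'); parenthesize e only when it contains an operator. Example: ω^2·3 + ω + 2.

G_0=3  [base 2] 2 + 1  →[2↦3]→  3 + 1 = 4  −1 ⇒ G_1=3
G_1=3  [base 3] 3  →[3↦4]→  4 = 4  −1 ⇒ G_2=3
G_2=3  [base 4] 3  →[4↦5]→  3 = 3  −1 ⇒ G_3=2

3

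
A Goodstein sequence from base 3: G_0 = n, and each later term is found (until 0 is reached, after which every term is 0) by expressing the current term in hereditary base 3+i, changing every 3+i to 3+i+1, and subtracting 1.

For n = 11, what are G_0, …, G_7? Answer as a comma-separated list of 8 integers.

11, 17, 25, 35, 39, 43, 47, 51

(0) 11|_3 = 3^2 + 2 ↦ 4^2 + 2|_4 = 18 ⇒ 17
(1) 17|_4 = 4^2 + 1 ↦ 5^2 + 1|_5 = 26 ⇒ 25
(2) 25|_5 = 5^2 ↦ 6^2|_6 = 36 ⇒ 35
(3) 35|_6 = 5·6 + 5 ↦ 5·7 + 5|_7 = 40 ⇒ 39
(4) 39|_7 = 5·7 + 4 ↦ 5·8 + 4|_8 = 44 ⇒ 43
(5) 43|_8 = 5·8 + 3 ↦ 5·9 + 3|_9 = 48 ⇒ 47
(6) 47|_9 = 5·9 + 2 ↦ 5·10 + 2|_10 = 52 ⇒ 51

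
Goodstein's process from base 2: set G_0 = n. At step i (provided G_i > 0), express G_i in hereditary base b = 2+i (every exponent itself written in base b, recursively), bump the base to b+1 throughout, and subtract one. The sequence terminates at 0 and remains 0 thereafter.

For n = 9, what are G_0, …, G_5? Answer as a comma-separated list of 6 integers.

9, 81, 1023, 9842, 140743, 2471826

[0] 9 ≡ 2^(2 + 1) + 1 (base 2). Lift 3: 82. −1: 81.
[1] 81 ≡ 3^(3 + 1) (base 3). Lift 4: 1024. −1: 1023.
[2] 1023 ≡ 3·4^4 + 3·4^3 + 3·4^2 + 3·4 + 3 (base 4). Lift 5: 9843. −1: 9842.
[3] 9842 ≡ 3·5^5 + 3·5^3 + 3·5^2 + 3·5 + 2 (base 5). Lift 6: 140744. −1: 140743.
[4] 140743 ≡ 3·6^6 + 3·6^3 + 3·6^2 + 3·6 + 1 (base 6). Lift 7: 2471827. −1: 2471826.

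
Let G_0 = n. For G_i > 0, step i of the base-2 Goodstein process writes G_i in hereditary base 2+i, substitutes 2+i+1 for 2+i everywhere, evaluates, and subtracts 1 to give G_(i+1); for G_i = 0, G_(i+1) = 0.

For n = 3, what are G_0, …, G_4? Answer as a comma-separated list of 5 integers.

G_0 = 3. HB_2(3) = 2 + 1. Bump = 4. G_1 = 3.
G_1 = 3. HB_3(3) = 3. Bump = 4. G_2 = 3.
G_2 = 3. HB_4(3) = 3. Bump = 3. G_3 = 2.
G_3 = 2. HB_5(2) = 2. Bump = 2. G_4 = 1.

3, 3, 3, 2, 1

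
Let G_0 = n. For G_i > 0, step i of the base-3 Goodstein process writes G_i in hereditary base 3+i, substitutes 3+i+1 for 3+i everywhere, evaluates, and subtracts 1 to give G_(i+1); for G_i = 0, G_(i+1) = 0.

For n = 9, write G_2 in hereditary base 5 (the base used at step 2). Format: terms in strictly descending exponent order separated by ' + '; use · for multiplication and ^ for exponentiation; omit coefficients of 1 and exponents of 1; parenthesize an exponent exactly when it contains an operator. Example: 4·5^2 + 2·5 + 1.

base 3: 9 = 3^2; at 4: 4^2 = 16; next = 15
base 4: 15 = 3·4 + 3; at 5: 3·5 + 3 = 18; next = 17

3·5 + 2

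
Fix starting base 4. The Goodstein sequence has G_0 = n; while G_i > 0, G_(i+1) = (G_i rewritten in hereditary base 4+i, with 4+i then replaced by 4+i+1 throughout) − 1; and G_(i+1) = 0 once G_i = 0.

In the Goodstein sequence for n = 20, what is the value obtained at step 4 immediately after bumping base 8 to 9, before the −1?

step 0: 20 = 4^2 + 4; sub 5 for 4: 5^2 + 5; = 30; G_1 = 30−1 = 29
step 1: 29 = 5^2 + 4; sub 6 for 5: 6^2 + 4; = 40; G_2 = 40−1 = 39
step 2: 39 = 6^2 + 3; sub 7 for 6: 7^2 + 3; = 52; G_3 = 52−1 = 51
step 3: 51 = 7^2 + 2; sub 8 for 7: 8^2 + 2; = 66; G_4 = 66−1 = 65
step 4: 65 = 8^2 + 1; sub 9 for 8: 9^2 + 1; = 82; G_5 = 82−1 = 81

82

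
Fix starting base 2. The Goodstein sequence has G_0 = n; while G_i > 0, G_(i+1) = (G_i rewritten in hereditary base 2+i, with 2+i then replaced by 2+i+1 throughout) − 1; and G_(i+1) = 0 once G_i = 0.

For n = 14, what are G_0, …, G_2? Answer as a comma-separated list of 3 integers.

i=0: 14 = 2^(2 + 1) + 2^2 + 2 (b=2); 2→3: 3^(3 + 1) + 3^3 + 3 = 111; 111−1 = 110
i=1: 110 = 3^(3 + 1) + 3^3 + 2 (b=3); 3→4: 4^(4 + 1) + 4^4 + 2 = 1282; 1282−1 = 1281

14, 110, 1281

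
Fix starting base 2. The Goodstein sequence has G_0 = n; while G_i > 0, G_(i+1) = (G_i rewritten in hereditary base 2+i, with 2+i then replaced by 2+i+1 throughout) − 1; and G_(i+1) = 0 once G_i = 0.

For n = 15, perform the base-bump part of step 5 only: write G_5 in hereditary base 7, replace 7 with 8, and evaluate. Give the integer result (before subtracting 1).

step 0: 15 = 2^(2 + 1) + 2^2 + 2 + 1; sub 3 for 2: 3^(3 + 1) + 3^3 + 3 + 1; = 112; G_1 = 112−1 = 111
step 1: 111 = 3^(3 + 1) + 3^3 + 3; sub 4 for 3: 4^(4 + 1) + 4^4 + 4; = 1284; G_2 = 1284−1 = 1283
step 2: 1283 = 4^(4 + 1) + 4^4 + 3; sub 5 for 4: 5^(5 + 1) + 5^5 + 3; = 18753; G_3 = 18753−1 = 18752
step 3: 18752 = 5^(5 + 1) + 5^5 + 2; sub 6 for 5: 6^(6 + 1) + 6^6 + 2; = 326594; G_4 = 326594−1 = 326593
step 4: 326593 = 6^(6 + 1) + 6^6 + 1; sub 7 for 6: 7^(7 + 1) + 7^7 + 1; = 6588345; G_5 = 6588345−1 = 6588344
step 5: 6588344 = 7^(7 + 1) + 7^7; sub 8 for 7: 8^(8 + 1) + 8^8; = 150994944; G_6 = 150994944−1 = 150994943

150994944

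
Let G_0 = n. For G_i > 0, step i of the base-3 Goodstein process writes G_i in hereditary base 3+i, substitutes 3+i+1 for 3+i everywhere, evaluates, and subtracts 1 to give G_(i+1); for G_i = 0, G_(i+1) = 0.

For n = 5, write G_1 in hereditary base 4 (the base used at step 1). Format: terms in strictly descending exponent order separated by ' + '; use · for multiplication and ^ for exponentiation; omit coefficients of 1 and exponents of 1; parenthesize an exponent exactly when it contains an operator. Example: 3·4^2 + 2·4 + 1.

step 0: 5 = 3 + 2; sub 4 for 3: 4 + 2; = 6; G_1 = 6−1 = 5
step 1: 5 = 4 + 1; sub 5 for 4: 5 + 1; = 6; G_2 = 6−1 = 5

4 + 1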